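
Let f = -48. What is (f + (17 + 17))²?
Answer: 196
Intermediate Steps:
(f + (17 + 17))² = (-48 + (17 + 17))² = (-48 + 34)² = (-14)² = 196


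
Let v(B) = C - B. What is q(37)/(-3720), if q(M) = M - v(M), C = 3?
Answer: -71/3720 ≈ -0.019086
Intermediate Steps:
v(B) = 3 - B
q(M) = -3 + 2*M (q(M) = M - (3 - M) = M + (-3 + M) = -3 + 2*M)
q(37)/(-3720) = (-3 + 2*37)/(-3720) = (-3 + 74)*(-1/3720) = 71*(-1/3720) = -71/3720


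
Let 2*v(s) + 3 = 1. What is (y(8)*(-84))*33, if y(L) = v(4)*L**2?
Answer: 177408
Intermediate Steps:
v(s) = -1 (v(s) = -3/2 + (1/2)*1 = -3/2 + 1/2 = -1)
y(L) = -L**2
(y(8)*(-84))*33 = (-1*8**2*(-84))*33 = (-1*64*(-84))*33 = -64*(-84)*33 = 5376*33 = 177408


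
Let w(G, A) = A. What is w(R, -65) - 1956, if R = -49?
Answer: -2021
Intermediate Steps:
w(R, -65) - 1956 = -65 - 1956 = -2021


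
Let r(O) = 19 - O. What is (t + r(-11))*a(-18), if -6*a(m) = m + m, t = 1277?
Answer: 7842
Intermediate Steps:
a(m) = -m/3 (a(m) = -(m + m)/6 = -m/3)
(t + r(-11))*a(-18) = (1277 + (19 - 1*(-11)))*(-⅓*(-18)) = (1277 + (19 + 11))*6 = (1277 + 30)*6 = 1307*6 = 7842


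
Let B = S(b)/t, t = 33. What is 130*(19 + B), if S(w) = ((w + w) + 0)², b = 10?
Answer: 133510/33 ≈ 4045.8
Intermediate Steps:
S(w) = 4*w² (S(w) = (2*w + 0)² = (2*w)² = 4*w²)
B = 400/33 (B = (4*10²)/33 = (4*100)*(1/33) = 400*(1/33) = 400/33 ≈ 12.121)
130*(19 + B) = 130*(19 + 400/33) = 130*(1027/33) = 133510/33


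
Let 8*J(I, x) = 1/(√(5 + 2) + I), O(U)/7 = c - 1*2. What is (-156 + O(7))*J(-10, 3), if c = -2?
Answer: 230/93 + 23*√7/93 ≈ 3.1274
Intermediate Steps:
O(U) = -28 (O(U) = 7*(-2 - 1*2) = 7*(-2 - 2) = 7*(-4) = -28)
J(I, x) = 1/(8*(I + √7)) (J(I, x) = 1/(8*(√(5 + 2) + I)) = 1/(8*(√7 + I)) = 1/(8*(I + √7)))
(-156 + O(7))*J(-10, 3) = (-156 - 28)*(1/(8*(-10 + √7))) = -23/(-10 + √7)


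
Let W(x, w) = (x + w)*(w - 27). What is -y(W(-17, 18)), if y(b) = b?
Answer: 9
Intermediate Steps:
W(x, w) = (-27 + w)*(w + x) (W(x, w) = (w + x)*(-27 + w) = (-27 + w)*(w + x))
-y(W(-17, 18)) = -(18² - 27*18 - 27*(-17) + 18*(-17)) = -(324 - 486 + 459 - 306) = -1*(-9) = 9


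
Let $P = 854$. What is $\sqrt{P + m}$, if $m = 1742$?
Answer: $2 \sqrt{649} \approx 50.951$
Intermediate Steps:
$\sqrt{P + m} = \sqrt{854 + 1742} = \sqrt{2596} = 2 \sqrt{649}$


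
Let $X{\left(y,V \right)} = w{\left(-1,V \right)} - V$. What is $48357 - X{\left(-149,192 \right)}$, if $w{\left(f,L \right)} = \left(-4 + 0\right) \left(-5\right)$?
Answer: $48529$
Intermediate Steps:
$w{\left(f,L \right)} = 20$ ($w{\left(f,L \right)} = \left(-4\right) \left(-5\right) = 20$)
$X{\left(y,V \right)} = 20 - V$
$48357 - X{\left(-149,192 \right)} = 48357 - \left(20 - 192\right) = 48357 - -172 = 48357 + 172 = 48529$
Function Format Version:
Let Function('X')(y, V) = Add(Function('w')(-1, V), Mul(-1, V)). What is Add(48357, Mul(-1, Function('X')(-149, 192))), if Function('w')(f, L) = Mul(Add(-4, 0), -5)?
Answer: 48529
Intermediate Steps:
Function('w')(f, L) = 20 (Function('w')(f, L) = Mul(-4, -5) = 20)
Function('X')(y, V) = Add(20, Mul(-1, V))
Add(48357, Mul(-1, Function('X')(-149, 192))) = Add(48357, Mul(-1, Add(20, Mul(-1, 192)))) = Add(48357, Mul(-1, Add(20, -192))) = Add(48357, Mul(-1, -172)) = Add(48357, 172) = 48529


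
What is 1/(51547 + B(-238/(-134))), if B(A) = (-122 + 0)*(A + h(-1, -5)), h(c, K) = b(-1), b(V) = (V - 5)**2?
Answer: 67/3144867 ≈ 2.1305e-5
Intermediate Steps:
b(V) = (-5 + V)**2
h(c, K) = 36 (h(c, K) = (-5 - 1)**2 = (-6)**2 = 36)
B(A) = -4392 - 122*A (B(A) = (-122 + 0)*(A + 36) = -122*(36 + A) = -4392 - 122*A)
1/(51547 + B(-238/(-134))) = 1/(51547 + (-4392 - (-29036)/(-134))) = 1/(51547 + (-4392 - (-29036)*(-1)/134)) = 1/(51547 + (-4392 - 122*119/67)) = 1/(51547 + (-4392 - 14518/67)) = 1/(51547 - 308782/67) = 1/(3144867/67) = 67/3144867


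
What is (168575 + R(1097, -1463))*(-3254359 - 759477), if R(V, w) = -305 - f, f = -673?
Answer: -678109495348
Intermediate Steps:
R(V, w) = 368 (R(V, w) = -305 - 1*(-673) = -305 + 673 = 368)
(168575 + R(1097, -1463))*(-3254359 - 759477) = (168575 + 368)*(-3254359 - 759477) = 168943*(-4013836) = -678109495348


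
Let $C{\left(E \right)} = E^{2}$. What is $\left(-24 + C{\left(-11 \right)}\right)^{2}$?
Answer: $9409$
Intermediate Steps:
$\left(-24 + C{\left(-11 \right)}\right)^{2} = \left(-24 + \left(-11\right)^{2}\right)^{2} = \left(-24 + 121\right)^{2} = 97^{2} = 9409$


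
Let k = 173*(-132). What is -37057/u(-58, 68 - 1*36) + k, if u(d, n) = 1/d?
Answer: 2126470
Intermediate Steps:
k = -22836
-37057/u(-58, 68 - 1*36) + k = -37057/(1/(-58)) - 22836 = -37057/(-1/58) - 22836 = -37057*(-58) - 22836 = 2149306 - 22836 = 2126470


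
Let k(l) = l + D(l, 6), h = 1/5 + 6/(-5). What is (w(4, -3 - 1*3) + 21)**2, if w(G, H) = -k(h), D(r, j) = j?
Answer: 256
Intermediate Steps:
h = -1 (h = 1*(1/5) + 6*(-1/5) = 1/5 - 6/5 = -1)
k(l) = 6 + l (k(l) = l + 6 = 6 + l)
w(G, H) = -5 (w(G, H) = -(6 - 1) = -1*5 = -5)
(w(4, -3 - 1*3) + 21)**2 = (-5 + 21)**2 = 16**2 = 256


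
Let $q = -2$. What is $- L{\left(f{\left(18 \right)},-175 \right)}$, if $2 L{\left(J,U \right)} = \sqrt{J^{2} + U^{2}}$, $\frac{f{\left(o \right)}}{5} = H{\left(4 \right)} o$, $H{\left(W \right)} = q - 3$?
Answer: $- \frac{25 \sqrt{373}}{2} \approx -241.42$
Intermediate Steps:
$H{\left(W \right)} = -5$ ($H{\left(W \right)} = -2 - 3 = -5$)
$f{\left(o \right)} = - 25 o$ ($f{\left(o \right)} = 5 \left(- 5 o\right) = - 25 o$)
$L{\left(J,U \right)} = \frac{\sqrt{J^{2} + U^{2}}}{2}$
$- L{\left(f{\left(18 \right)},-175 \right)} = - \frac{\sqrt{\left(\left(-25\right) 18\right)^{2} + \left(-175\right)^{2}}}{2} = - \frac{\sqrt{\left(-450\right)^{2} + 30625}}{2} = - \frac{\sqrt{202500 + 30625}}{2} = - \frac{\sqrt{233125}}{2} = - \frac{25 \sqrt{373}}{2}$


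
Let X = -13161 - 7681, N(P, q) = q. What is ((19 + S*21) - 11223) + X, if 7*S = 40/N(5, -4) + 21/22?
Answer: -705609/22 ≈ -32073.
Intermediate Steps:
X = -20842
S = -199/154 (S = (40/(-4) + 21/22)/7 = (40*(-¼) + 21*(1/22))/7 = (-10 + 21/22)/7 = (⅐)*(-199/22) = -199/154 ≈ -1.2922)
((19 + S*21) - 11223) + X = ((19 - 199/154*21) - 11223) - 20842 = ((19 - 597/22) - 11223) - 20842 = (-179/22 - 11223) - 20842 = -247085/22 - 20842 = -705609/22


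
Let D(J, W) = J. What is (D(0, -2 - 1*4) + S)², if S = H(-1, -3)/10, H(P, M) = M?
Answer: 9/100 ≈ 0.090000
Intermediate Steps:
S = -3/10 ≈ -0.30000
(D(0, -2 - 1*4) + S)² = (0 - 3/10)² = (-3/10)² = 9/100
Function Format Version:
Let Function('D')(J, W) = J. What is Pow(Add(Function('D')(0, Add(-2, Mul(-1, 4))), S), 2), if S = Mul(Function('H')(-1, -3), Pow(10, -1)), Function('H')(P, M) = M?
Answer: Rational(9, 100) ≈ 0.090000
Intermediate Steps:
S = Rational(-3, 10) (S = Mul(-3, Pow(10, -1)) = Mul(-3, Rational(1, 10)) = Rational(-3, 10) ≈ -0.30000)
Pow(Add(Function('D')(0, Add(-2, Mul(-1, 4))), S), 2) = Pow(Add(0, Rational(-3, 10)), 2) = Pow(Rational(-3, 10), 2) = Rational(9, 100)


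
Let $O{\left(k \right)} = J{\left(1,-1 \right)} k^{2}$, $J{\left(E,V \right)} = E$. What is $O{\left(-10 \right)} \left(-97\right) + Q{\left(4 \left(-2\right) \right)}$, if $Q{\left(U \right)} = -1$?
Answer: $-9701$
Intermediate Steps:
$O{\left(k \right)} = k^{2}$ ($O{\left(k \right)} = 1 k^{2} = k^{2}$)
$O{\left(-10 \right)} \left(-97\right) + Q{\left(4 \left(-2\right) \right)} = \left(-10\right)^{2} \left(-97\right) - 1 = 100 \left(-97\right) - 1 = -9700 - 1 = -9701$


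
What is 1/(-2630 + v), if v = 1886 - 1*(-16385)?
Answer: 1/15641 ≈ 6.3934e-5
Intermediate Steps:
v = 18271 (v = 1886 + 16385 = 18271)
1/(-2630 + v) = 1/(-2630 + 18271) = 1/15641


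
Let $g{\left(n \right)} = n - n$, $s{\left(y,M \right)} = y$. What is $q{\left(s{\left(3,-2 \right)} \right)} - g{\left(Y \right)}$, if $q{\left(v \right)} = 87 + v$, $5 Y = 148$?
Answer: $90$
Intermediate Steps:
$Y = \frac{148}{5}$ ($Y = \frac{1}{5} \cdot 148 = \frac{148}{5} \approx 29.6$)
$g{\left(n \right)} = 0$
$q{\left(s{\left(3,-2 \right)} \right)} - g{\left(Y \right)} = \left(87 + 3\right) - 0 = 90 + 0 = 90$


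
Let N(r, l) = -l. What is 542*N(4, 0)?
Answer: 0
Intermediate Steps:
542*N(4, 0) = 542*(-1*0) = 542*0 = 0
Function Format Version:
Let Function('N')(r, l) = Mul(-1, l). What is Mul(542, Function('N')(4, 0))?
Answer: 0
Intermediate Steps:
Mul(542, Function('N')(4, 0)) = Mul(542, Mul(-1, 0)) = Mul(542, 0) = 0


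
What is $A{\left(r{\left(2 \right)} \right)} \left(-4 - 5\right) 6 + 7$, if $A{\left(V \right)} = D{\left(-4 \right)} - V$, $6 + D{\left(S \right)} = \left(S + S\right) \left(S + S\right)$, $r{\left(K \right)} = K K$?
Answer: $-2909$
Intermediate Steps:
$r{\left(K \right)} = K^{2}$
$D{\left(S \right)} = -6 + 4 S^{2}$ ($D{\left(S \right)} = -6 + \left(S + S\right) \left(S + S\right) = -6 + 2 S 2 S = -6 + 4 S^{2}$)
$A{\left(V \right)} = 58 - V$ ($A{\left(V \right)} = \left(-6 + 4 \left(-4\right)^{2}\right) - V = \left(-6 + 4 \cdot 16\right) - V = \left(-6 + 64\right) - V = 58 - V$)
$A{\left(r{\left(2 \right)} \right)} \left(-4 - 5\right) 6 + 7 = \left(58 - 2^{2}\right) \left(-4 - 5\right) 6 + 7 = \left(58 - 4\right) \left(\left(-9\right) 6\right) + 7 = \left(58 - 4\right) \left(-54\right) + 7 = 54 \left(-54\right) + 7 = -2916 + 7 = -2909$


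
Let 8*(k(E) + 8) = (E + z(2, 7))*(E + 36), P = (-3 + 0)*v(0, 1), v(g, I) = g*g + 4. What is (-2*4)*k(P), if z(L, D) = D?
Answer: 184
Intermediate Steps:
v(g, I) = 4 + g² (v(g, I) = g² + 4 = 4 + g²)
P = -12 (P = (-3 + 0)*(4 + 0²) = -3*(4 + 0) = -3*4 = -12)
k(E) = -8 + (7 + E)*(36 + E)/8 (k(E) = -8 + ((E + 7)*(E + 36))/8 = -8 + ((7 + E)*(36 + E))/8 = -8 + (7 + E)*(36 + E)/8)
(-2*4)*k(P) = (-2*4)*(47/2 + (⅛)*(-12)² + (43/8)*(-12)) = -8*(47/2 + (⅛)*144 - 129/2) = -8*(47/2 + 18 - 129/2) = -8*(-23) = 184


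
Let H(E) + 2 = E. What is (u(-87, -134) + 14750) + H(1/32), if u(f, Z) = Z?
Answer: 467649/32 ≈ 14614.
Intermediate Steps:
H(E) = -2 + E
(u(-87, -134) + 14750) + H(1/32) = (-134 + 14750) + (-2 + 1/32) = 14616 + (-2 + 1/32) = 14616 - 63/32 = 467649/32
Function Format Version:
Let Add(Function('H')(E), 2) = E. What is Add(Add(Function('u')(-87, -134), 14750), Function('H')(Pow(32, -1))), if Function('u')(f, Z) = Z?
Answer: Rational(467649, 32) ≈ 14614.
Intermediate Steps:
Function('H')(E) = Add(-2, E)
Add(Add(Function('u')(-87, -134), 14750), Function('H')(Pow(32, -1))) = Add(Add(-134, 14750), Add(-2, Pow(32, -1))) = Add(14616, Add(-2, Rational(1, 32))) = Add(14616, Rational(-63, 32)) = Rational(467649, 32)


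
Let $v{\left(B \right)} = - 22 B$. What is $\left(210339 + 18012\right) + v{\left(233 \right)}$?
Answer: $223225$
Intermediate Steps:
$\left(210339 + 18012\right) + v{\left(233 \right)} = \left(210339 + 18012\right) - 5126 = 228351 - 5126 = 223225$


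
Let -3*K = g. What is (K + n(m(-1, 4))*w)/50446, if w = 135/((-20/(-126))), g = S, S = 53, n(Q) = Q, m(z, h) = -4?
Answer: -10259/151338 ≈ -0.067789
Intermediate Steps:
g = 53
K = -53/3 (K = -⅓*53 = -53/3 ≈ -17.667)
w = 1701/2 (w = 135/((-20*(-1/126))) = 135/(10/63) = 135*(63/10) = 1701/2 ≈ 850.50)
(K + n(m(-1, 4))*w)/50446 = (-53/3 - 4*1701/2)/50446 = (-53/3 - 3402)*(1/50446) = -10259/3*1/50446 = -10259/151338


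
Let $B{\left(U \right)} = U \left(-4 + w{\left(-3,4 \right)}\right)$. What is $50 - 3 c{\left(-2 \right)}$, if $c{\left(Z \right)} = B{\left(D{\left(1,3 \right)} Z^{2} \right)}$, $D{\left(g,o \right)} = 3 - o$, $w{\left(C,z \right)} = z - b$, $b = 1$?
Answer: $50$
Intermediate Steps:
$w{\left(C,z \right)} = -1 + z$ ($w{\left(C,z \right)} = z - 1 = -1 + z$)
$B{\left(U \right)} = - U$ ($B{\left(U \right)} = U \left(-4 + \left(-1 + 4\right)\right) = U \left(-4 + 3\right) = U \left(-1\right) = - U$)
$c{\left(Z \right)} = 0$ ($c{\left(Z \right)} = - \left(3 - 3\right) Z^{2} = - 0 Z^{2} = \left(-1\right) 0 = 0$)
$50 - 3 c{\left(-2 \right)} = 50 - 0 = 50 + 0 = 50$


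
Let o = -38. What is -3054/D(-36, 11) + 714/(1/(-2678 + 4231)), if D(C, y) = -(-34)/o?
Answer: 18908340/17 ≈ 1.1123e+6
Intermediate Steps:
D(C, y) = -17/19 (D(C, y) = -(-34)/(-38) = -(-34)*(-1)/38 = -1*17/19 = -17/19)
-3054/D(-36, 11) + 714/(1/(-2678 + 4231)) = -3054/(-17/19) + 714/(1/(-2678 + 4231)) = -3054*(-19/17) + 714/(1/1553) = 58026/17 + 714/(1/1553) = 58026/17 + 714*1553 = 58026/17 + 1108842 = 18908340/17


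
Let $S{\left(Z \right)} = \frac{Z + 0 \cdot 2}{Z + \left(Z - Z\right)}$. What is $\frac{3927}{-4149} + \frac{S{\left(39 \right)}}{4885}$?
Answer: $- \frac{6393082}{6755955} \approx -0.94629$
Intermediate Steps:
$S{\left(Z \right)} = 1$ ($S{\left(Z \right)} = \frac{Z + 0}{Z + 0} = \frac{Z}{Z} = 1$)
$\frac{3927}{-4149} + \frac{S{\left(39 \right)}}{4885} = \frac{3927}{-4149} + 1 \cdot \frac{1}{4885} = 3927 \left(- \frac{1}{4149}\right) + 1 \cdot \frac{1}{4885} = - \frac{1309}{1383} + \frac{1}{4885} = - \frac{6393082}{6755955}$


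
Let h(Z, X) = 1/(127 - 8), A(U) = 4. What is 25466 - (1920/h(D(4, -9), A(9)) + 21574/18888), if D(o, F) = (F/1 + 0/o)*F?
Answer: -1917275003/9444 ≈ -2.0302e+5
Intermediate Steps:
D(o, F) = F**2 (D(o, F) = (F*1 + 0)*F = (F + 0)*F = F*F = F**2)
h(Z, X) = 1/119
25466 - (1920/h(D(4, -9), A(9)) + 21574/18888) = 25466 - (1920/(1/119) + 21574/18888) = 25466 - (1920*119 + 21574*(1/18888)) = 25466 - (228480 + 10787/9444) = 25466 - 1*2157775907/9444 = 25466 - 2157775907/9444 = -1917275003/9444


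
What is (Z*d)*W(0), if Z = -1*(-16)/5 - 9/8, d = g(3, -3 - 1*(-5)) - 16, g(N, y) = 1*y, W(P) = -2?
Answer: 581/10 ≈ 58.100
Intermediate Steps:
g(N, y) = y
d = -14 (d = (-3 - 1*(-5)) - 16 = (-3 + 5) - 16 = 2 - 16 = -14)
Z = 83/40 (Z = 16*(⅕) - 9*⅛ = 16/5 - 9/8 = 83/40 ≈ 2.0750)
(Z*d)*W(0) = ((83/40)*(-14))*(-2) = -581/20*(-2) = 581/10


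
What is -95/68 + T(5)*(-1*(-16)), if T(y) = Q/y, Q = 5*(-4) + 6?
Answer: -15707/340 ≈ -46.197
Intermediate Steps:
Q = -14 (Q = -20 + 6 = -14)
T(y) = -14/y
-95/68 + T(5)*(-1*(-16)) = -95/68 + (-14/5)*(-1*(-16)) = -95*1/68 - 14*⅕*16 = -95/68 - 14/5*16 = -95/68 - 224/5 = -15707/340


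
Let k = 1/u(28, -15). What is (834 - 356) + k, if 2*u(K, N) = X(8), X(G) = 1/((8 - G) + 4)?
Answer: 486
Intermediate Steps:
X(G) = 1/(12 - G)
u(K, N) = 1/8 (u(K, N) = (-1/(-12 + 8))/2 = (-1/(-4))/2 = (-1*(-1/4))/2 = (1/2)*(1/4) = 1/8)
k = 8 (k = 1/(1/8) = 8)
(834 - 356) + k = (834 - 356) + 8 = 478 + 8 = 486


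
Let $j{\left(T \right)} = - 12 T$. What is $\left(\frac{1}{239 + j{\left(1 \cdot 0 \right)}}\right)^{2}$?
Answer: $\frac{1}{57121} \approx 1.7507 \cdot 10^{-5}$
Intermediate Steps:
$\left(\frac{1}{239 + j{\left(1 \cdot 0 \right)}}\right)^{2} = \left(\frac{1}{239 - 12 \cdot 1 \cdot 0}\right)^{2} = \left(\frac{1}{239 - 0}\right)^{2} = \left(\frac{1}{239 + 0}\right)^{2} = \left(\frac{1}{239}\right)^{2} = \frac{1}{57121}$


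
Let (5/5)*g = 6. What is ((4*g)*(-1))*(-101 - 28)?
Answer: 3096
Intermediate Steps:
g = 6
((4*g)*(-1))*(-101 - 28) = ((4*6)*(-1))*(-101 - 28) = (24*(-1))*(-129) = -24*(-129) = 3096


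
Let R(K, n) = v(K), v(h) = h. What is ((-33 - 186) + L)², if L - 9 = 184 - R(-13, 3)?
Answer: 169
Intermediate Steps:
R(K, n) = K
L = 206 (L = 9 + (184 - 1*(-13)) = 9 + (184 + 13) = 9 + 197 = 206)
((-33 - 186) + L)² = ((-33 - 186) + 206)² = (-219 + 206)² = (-13)² = 169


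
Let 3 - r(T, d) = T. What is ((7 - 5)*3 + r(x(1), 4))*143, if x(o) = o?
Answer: 1144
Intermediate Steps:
r(T, d) = 3 - T
((7 - 5)*3 + r(x(1), 4))*143 = ((7 - 5)*3 + (3 - 1*1))*143 = (2*3 + (3 - 1))*143 = (6 + 2)*143 = 8*143 = 1144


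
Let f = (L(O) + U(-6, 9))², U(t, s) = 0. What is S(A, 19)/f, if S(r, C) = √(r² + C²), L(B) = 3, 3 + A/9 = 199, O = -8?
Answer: √3112057/9 ≈ 196.01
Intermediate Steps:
A = 1764 (A = -27 + 9*199 = -27 + 1791 = 1764)
S(r, C) = √(C² + r²)
f = 9 (f = (3 + 0)² = 3² = 9)
S(A, 19)/f = √(19² + 1764²)/9 = √(361 + 3111696)*(⅑) = √3112057*(⅑) = √3112057/9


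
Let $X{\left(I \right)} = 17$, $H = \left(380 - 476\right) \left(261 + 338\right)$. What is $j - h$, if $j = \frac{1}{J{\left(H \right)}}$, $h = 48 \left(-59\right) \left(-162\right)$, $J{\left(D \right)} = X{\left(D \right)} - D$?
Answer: $- \frac{26389714463}{57521} \approx -4.5878 \cdot 10^{5}$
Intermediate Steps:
$H = -57504$ ($H = \left(-96\right) 599 = -57504$)
$J{\left(D \right)} = 17 - D$
$h = 458784$ ($h = \left(-2832\right) \left(-162\right) = 458784$)
$j = \frac{1}{57521}$ ($j = \frac{1}{17 - -57504} = \frac{1}{17 + 57504} = \frac{1}{57521} \approx 1.7385 \cdot 10^{-5}$)
$j - h = \frac{1}{57521} - 458784 = - \frac{26389714463}{57521}$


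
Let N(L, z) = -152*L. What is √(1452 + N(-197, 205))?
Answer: 2*√7849 ≈ 177.19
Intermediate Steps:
√(1452 + N(-197, 205)) = √(1452 - 152*(-197)) = √(1452 + 29944) = √31396 = 2*√7849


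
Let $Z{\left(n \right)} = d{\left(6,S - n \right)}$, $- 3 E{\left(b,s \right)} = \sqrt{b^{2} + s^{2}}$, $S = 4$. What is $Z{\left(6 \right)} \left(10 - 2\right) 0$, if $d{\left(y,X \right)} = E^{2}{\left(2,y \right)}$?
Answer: $0$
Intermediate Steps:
$E{\left(b,s \right)} = - \frac{\sqrt{b^{2} + s^{2}}}{3}$
$d{\left(y,X \right)} = \frac{4}{9} + \frac{y^{2}}{9}$ ($d{\left(y,X \right)} = \left(- \frac{\sqrt{2^{2} + y^{2}}}{3}\right)^{2} = \left(- \frac{\sqrt{4 + y^{2}}}{3}\right)^{2} = \frac{4}{9} + \frac{y^{2}}{9}$)
$Z{\left(n \right)} = \frac{40}{9}$ ($Z{\left(n \right)} = \frac{4}{9} + \frac{6^{2}}{9} = \frac{4}{9} + \frac{1}{9} \cdot 36 = \frac{4}{9} + 4 = \frac{40}{9}$)
$Z{\left(6 \right)} \left(10 - 2\right) 0 = \frac{40 \left(10 - 2\right) 0}{9} = \frac{40 \cdot 8 \cdot 0}{9} = \frac{40}{9} \cdot 0 = 0$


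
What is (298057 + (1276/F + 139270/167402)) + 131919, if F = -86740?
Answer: 780432081535916/1815056185 ≈ 4.2998e+5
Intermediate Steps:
(298057 + (1276/F + 139270/167402)) + 131919 = (298057 + (1276/(-86740) + 139270/167402)) + 131919 = (298057 + (1276*(-1/86740) + 139270*(1/167402))) + 131919 = (298057 + (-319/21685 + 69635/83701)) + 131919 = (298057 + 1483334356/1815056185) + 131919 = 540991684666901/1815056185 + 131919 = 780432081535916/1815056185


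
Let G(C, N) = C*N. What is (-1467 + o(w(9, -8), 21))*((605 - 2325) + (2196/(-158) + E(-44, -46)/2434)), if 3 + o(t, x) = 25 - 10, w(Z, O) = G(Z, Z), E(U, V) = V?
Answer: 242554382565/96143 ≈ 2.5228e+6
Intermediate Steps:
w(Z, O) = Z² (w(Z, O) = Z*Z = Z²)
o(t, x) = 12 (o(t, x) = -3 + (25 - 10) = -3 + 15 = 12)
(-1467 + o(w(9, -8), 21))*((605 - 2325) + (2196/(-158) + E(-44, -46)/2434)) = (-1467 + 12)*((605 - 2325) + (2196/(-158) - 46/2434)) = -1455*(-1720 + (2196*(-1/158) - 46*1/2434)) = -1455*(-1720 + (-1098/79 - 23/1217)) = -1455*(-1720 - 1338083/96143) = -1455*(-166704043/96143) = 242554382565/96143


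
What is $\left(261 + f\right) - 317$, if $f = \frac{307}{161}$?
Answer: $- \frac{8709}{161} \approx -54.093$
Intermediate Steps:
$f = \frac{307}{161}$ ($f = 307 \cdot \frac{1}{161} = \frac{307}{161} \approx 1.9068$)
$\left(261 + f\right) - 317 = \left(261 + \frac{307}{161}\right) - 317 = \frac{42328}{161} - 317 = - \frac{8709}{161}$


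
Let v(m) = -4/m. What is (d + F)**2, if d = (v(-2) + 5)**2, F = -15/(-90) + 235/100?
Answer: 9554281/3600 ≈ 2654.0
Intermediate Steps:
F = 151/60 (F = -15*(-1/90) + 235*(1/100) = 1/6 + 47/20 = 151/60 ≈ 2.5167)
d = 49 (d = (-4/(-2) + 5)**2 = (-4*(-1/2) + 5)**2 = (2 + 5)**2 = 7**2 = 49)
(d + F)**2 = (49 + 151/60)**2 = (3091/60)**2 = 9554281/3600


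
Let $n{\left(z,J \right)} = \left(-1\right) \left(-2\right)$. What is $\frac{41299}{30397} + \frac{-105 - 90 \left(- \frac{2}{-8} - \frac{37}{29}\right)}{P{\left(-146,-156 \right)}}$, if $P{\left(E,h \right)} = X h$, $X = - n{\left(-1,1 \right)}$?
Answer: $\frac{241668303}{183354704} \approx 1.318$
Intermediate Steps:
$n{\left(z,J \right)} = 2$
$X = -2$ ($X = \left(-1\right) 2 = -2$)
$P{\left(E,h \right)} = - 2 h$
$\frac{41299}{30397} + \frac{-105 - 90 \left(- \frac{2}{-8} - \frac{37}{29}\right)}{P{\left(-146,-156 \right)}} = \frac{41299}{30397} + \frac{-105 - 90 \left(- \frac{2}{-8} - \frac{37}{29}\right)}{\left(-2\right) \left(-156\right)} = 41299 \cdot \frac{1}{30397} + \frac{-105 - 90 \left(\left(-2\right) \left(- \frac{1}{8}\right) - \frac{37}{29}\right)}{312} = \frac{41299}{30397} + \left(-105 - 90 \left(\frac{1}{4} - \frac{37}{29}\right)\right) \frac{1}{312} = \frac{41299}{30397} + \left(-105 - - \frac{5355}{58}\right) \frac{1}{312} = \frac{41299}{30397} + \left(-105 + \frac{5355}{58}\right) \frac{1}{312} = \frac{41299}{30397} - \frac{245}{6032} = \frac{241668303}{183354704}$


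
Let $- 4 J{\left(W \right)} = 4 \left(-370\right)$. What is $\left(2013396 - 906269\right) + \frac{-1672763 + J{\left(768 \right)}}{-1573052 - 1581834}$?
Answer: $\frac{3492861144915}{3154886} \approx 1.1071 \cdot 10^{6}$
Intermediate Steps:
$J{\left(W \right)} = 370$ ($J{\left(W \right)} = - \frac{4 \left(-370\right)}{4} = \left(- \frac{1}{4}\right) \left(-1480\right) = 370$)
$\left(2013396 - 906269\right) + \frac{-1672763 + J{\left(768 \right)}}{-1573052 - 1581834} = \left(2013396 - 906269\right) + \frac{-1672763 + 370}{-1573052 - 1581834} = 1107127 - \frac{1672393}{-3154886} = 1107127 - - \frac{1672393}{3154886} = 1107127 + \frac{1672393}{3154886} = \frac{3492861144915}{3154886}$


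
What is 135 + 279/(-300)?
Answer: 13407/100 ≈ 134.07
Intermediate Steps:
135 + 279/(-300) = 135 + 279*(-1/300) = 135 - 93/100 = 13407/100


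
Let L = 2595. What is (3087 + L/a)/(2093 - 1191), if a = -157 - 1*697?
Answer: 2633703/770308 ≈ 3.4190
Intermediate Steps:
a = -854 (a = -157 - 697 = -854)
(3087 + L/a)/(2093 - 1191) = (3087 + 2595/(-854))/(2093 - 1191) = (3087 + 2595*(-1/854))/902 = (3087 - 2595/854)*(1/902) = (2633703/854)*(1/902) = 2633703/770308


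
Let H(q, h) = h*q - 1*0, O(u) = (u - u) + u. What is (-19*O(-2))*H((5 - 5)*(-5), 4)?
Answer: 0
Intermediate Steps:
O(u) = u (O(u) = 0 + u = u)
H(q, h) = h*q (H(q, h) = h*q + 0 = h*q)
(-19*O(-2))*H((5 - 5)*(-5), 4) = (-19*(-2))*(4*((5 - 5)*(-5))) = 38*(4*(0*(-5))) = 38*(4*0) = 38*0 = 0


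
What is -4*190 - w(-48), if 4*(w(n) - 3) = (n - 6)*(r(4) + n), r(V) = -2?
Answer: -1438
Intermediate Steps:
w(n) = 3 + (-6 + n)*(-2 + n)/4 (w(n) = 3 + ((n - 6)*(-2 + n))/4 = 3 + ((-6 + n)*(-2 + n))/4 = 3 + (-6 + n)*(-2 + n)/4)
-4*190 - w(-48) = -4*190 - (6 - 2*(-48) + (1/4)*(-48)**2) = -760 - (6 + 96 + (1/4)*2304) = -760 - (6 + 96 + 576) = -760 - 1*678 = -760 - 678 = -1438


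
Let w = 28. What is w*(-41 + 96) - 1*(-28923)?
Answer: 30463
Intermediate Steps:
w*(-41 + 96) - 1*(-28923) = 28*(-41 + 96) - 1*(-28923) = 28*55 + 28923 = 1540 + 28923 = 30463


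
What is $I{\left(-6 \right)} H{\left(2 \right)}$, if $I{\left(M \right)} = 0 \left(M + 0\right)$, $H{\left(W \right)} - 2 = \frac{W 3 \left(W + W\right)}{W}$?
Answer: $0$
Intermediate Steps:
$H{\left(W \right)} = 2 + 6 W$ ($H{\left(W \right)} = 2 + \frac{W 3 \left(W + W\right)}{W} = 2 + \frac{3 W 2 W}{W} = 2 + \frac{6 W^{2}}{W} = 2 + 6 W$)
$I{\left(M \right)} = 0$ ($I{\left(M \right)} = 0 M = 0$)
$I{\left(-6 \right)} H{\left(2 \right)} = 0 \left(2 + 6 \cdot 2\right) = 0 \left(2 + 12\right) = 0 \cdot 14 = 0$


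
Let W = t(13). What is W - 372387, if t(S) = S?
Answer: -372374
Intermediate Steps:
W = 13
W - 372387 = 13 - 372387 = -372374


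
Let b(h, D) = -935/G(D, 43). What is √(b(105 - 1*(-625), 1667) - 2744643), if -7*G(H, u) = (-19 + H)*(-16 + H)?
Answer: I*√1269914380911998107/680212 ≈ 1656.7*I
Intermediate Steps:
G(H, u) = -(-19 + H)*(-16 + H)/7
b(h, D) = -935/(-304/7 + 5*D - D²/7)
√(b(105 - 1*(-625), 1667) - 2744643) = √(6545/(304 + 1667² - 35*1667) - 2744643) = √(6545/(304 + 2778889 - 58345) - 2744643) = √(6545/2720848 - 2744643) = √(-7467756410719/2720848) = I*√1269914380911998107/680212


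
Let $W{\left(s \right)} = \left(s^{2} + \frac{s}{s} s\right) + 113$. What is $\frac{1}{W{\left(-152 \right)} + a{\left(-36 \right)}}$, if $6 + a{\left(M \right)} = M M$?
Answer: $\frac{1}{24355} \approx 4.1059 \cdot 10^{-5}$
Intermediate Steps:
$a{\left(M \right)} = -6 + M^{2}$ ($a{\left(M \right)} = -6 + M M = -6 + M^{2}$)
$W{\left(s \right)} = 113 + s + s^{2}$ ($W{\left(s \right)} = \left(s^{2} + 1 s\right) + 113 = \left(s^{2} + s\right) + 113 = \left(s + s^{2}\right) + 113 = 113 + s + s^{2}$)
$\frac{1}{W{\left(-152 \right)} + a{\left(-36 \right)}} = \frac{1}{\left(113 - 152 + \left(-152\right)^{2}\right) - \left(6 - \left(-36\right)^{2}\right)} = \frac{1}{\left(113 - 152 + 23104\right) + \left(-6 + 1296\right)} = \frac{1}{23065 + 1290} = \frac{1}{24355}$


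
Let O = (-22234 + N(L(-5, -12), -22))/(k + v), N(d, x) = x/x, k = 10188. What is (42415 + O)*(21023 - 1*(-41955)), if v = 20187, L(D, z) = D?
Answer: 27045553453792/10125 ≈ 2.6712e+9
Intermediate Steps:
N(d, x) = 1
O = -7411/10125 (O = (-22234 + 1)/(10188 + 20187) = -22233/30375 = -22233*1/30375 = -7411/10125 ≈ -0.73195)
(42415 + O)*(21023 - 1*(-41955)) = (42415 - 7411/10125)*(21023 - 1*(-41955)) = 429444464*(21023 + 41955)/10125 = (429444464/10125)*62978 = 27045553453792/10125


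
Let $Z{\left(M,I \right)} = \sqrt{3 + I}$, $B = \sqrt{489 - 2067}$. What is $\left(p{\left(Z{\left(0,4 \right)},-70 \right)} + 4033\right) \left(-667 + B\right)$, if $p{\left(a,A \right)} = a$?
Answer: $- \left(667 - i \sqrt{1578}\right) \left(4033 + \sqrt{7}\right) \approx -2.6918 \cdot 10^{6} + 1.6031 \cdot 10^{5} i$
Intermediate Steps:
$B = i \sqrt{1578}$ ($B = \sqrt{-1578} = i \sqrt{1578} \approx 39.724 i$)
$\left(p{\left(Z{\left(0,4 \right)},-70 \right)} + 4033\right) \left(-667 + B\right) = \left(\sqrt{3 + 4} + 4033\right) \left(-667 + i \sqrt{1578}\right) = \left(\sqrt{7} + 4033\right) \left(-667 + i \sqrt{1578}\right) = \left(4033 + \sqrt{7}\right) \left(-667 + i \sqrt{1578}\right) = \left(-667 + i \sqrt{1578}\right) \left(4033 + \sqrt{7}\right)$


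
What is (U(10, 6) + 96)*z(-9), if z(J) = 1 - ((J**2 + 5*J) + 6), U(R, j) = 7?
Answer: -4223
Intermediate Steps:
z(J) = -5 - J**2 - 5*J (z(J) = 1 - (6 + J**2 + 5*J) = 1 + (-6 - J**2 - 5*J) = -5 - J**2 - 5*J)
(U(10, 6) + 96)*z(-9) = (7 + 96)*(-5 - 1*(-9)**2 - 5*(-9)) = 103*(-5 - 1*81 + 45) = 103*(-5 - 81 + 45) = 103*(-41) = -4223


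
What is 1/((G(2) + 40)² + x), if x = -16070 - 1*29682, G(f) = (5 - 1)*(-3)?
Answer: -1/44968 ≈ -2.2238e-5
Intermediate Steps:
G(f) = -12 (G(f) = 4*(-3) = -12)
x = -45752 (x = -16070 - 29682 = -45752)
1/((G(2) + 40)² + x) = 1/((-12 + 40)² - 45752) = 1/(28² - 45752) = 1/(784 - 45752) = 1/(-44968) = -1/44968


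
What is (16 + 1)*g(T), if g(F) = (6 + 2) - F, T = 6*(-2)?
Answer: 340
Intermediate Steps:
T = -12
g(F) = 8 - F
(16 + 1)*g(T) = (16 + 1)*(8 - 1*(-12)) = 17*(8 + 12) = 17*20 = 340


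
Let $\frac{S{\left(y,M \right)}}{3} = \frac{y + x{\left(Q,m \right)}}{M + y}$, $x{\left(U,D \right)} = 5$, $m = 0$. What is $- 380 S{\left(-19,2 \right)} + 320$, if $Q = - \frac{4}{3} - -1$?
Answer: $- \frac{10520}{17} \approx -618.82$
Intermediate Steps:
$Q = - \frac{1}{3}$ ($Q = \left(-4\right) \frac{1}{3} + 1 = - \frac{4}{3} + 1 = - \frac{1}{3} \approx -0.33333$)
$S{\left(y,M \right)} = \frac{3 \left(5 + y\right)}{M + y}$ ($S{\left(y,M \right)} = 3 \frac{y + 5}{M + y} = 3 \frac{5 + y}{M + y} = \frac{3 \left(5 + y\right)}{M + y}$)
$- 380 S{\left(-19,2 \right)} + 320 = - 380 \frac{3 \left(5 - 19\right)}{2 - 19} + 320 = - 380 \cdot 3 \frac{1}{-17} \left(-14\right) + 320 = - 380 \cdot 3 \left(- \frac{1}{17}\right) \left(-14\right) + 320 = \left(-380\right) \frac{42}{17} + 320 = - \frac{15960}{17} + 320 = - \frac{10520}{17}$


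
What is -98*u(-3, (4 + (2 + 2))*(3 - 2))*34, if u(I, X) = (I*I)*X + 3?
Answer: -249900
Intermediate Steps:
u(I, X) = 3 + X*I² (u(I, X) = I²*X + 3 = X*I² + 3 = 3 + X*I²)
-98*u(-3, (4 + (2 + 2))*(3 - 2))*34 = -98*(3 + ((4 + (2 + 2))*(3 - 2))*(-3)²)*34 = -98*(3 + ((4 + 4)*1)*9)*34 = -98*(3 + (8*1)*9)*34 = -98*(3 + 8*9)*34 = -98*(3 + 72)*34 = -98*75*34 = -7350*34 = -249900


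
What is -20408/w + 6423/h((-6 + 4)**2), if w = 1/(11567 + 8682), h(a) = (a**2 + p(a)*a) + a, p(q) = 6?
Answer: -18182623625/44 ≈ -4.1324e+8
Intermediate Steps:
h(a) = a**2 + 7*a (h(a) = (a**2 + 6*a) + a = a**2 + 7*a)
w = 1/20249 ≈ 4.9385e-5
-20408/w + 6423/h((-6 + 4)**2) = -20408/1/20249 + 6423/(((-6 + 4)**2*(7 + (-6 + 4)**2))) = -20408*20249 + 6423/(((-2)**2*(7 + (-2)**2))) = -413241592 + 6423/((4*(7 + 4))) = -413241592 + 6423/((4*11)) = -413241592 + 6423/44 = -18182623625/44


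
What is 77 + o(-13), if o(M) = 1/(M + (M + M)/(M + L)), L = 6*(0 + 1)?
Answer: 4998/65 ≈ 76.892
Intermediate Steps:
L = 6 (L = 6*1 = 6)
o(M) = 1/(M + 2*M/(6 + M)) (o(M) = 1/(M + (M + M)/(M + 6)) = 1/(M + (2*M)/(6 + M)) = 1/(M + 2*M/(6 + M)))
77 + o(-13) = 77 + (6 - 13)/((-13)*(8 - 13)) = 77 - 1/13*(-7)/(-5) = 77 - 1/13*(-⅕)*(-7) = 77 - 7/65 = 4998/65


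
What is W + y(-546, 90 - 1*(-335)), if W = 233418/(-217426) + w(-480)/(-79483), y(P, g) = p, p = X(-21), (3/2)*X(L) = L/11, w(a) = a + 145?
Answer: -20237389438/8640835379 ≈ -2.3421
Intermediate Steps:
w(a) = 145 + a
X(L) = 2*L/33 (X(L) = 2*(L/11)/3 = 2*L/33)
p = -14/11 (p = (2/33)*(-21) = -14/11 ≈ -1.2727)
y(P, g) = -14/11
W = -9239962592/8640835379 (W = 233418/(-217426) + (145 - 480)/(-79483) = 233418*(-1/217426) - 335*(-1/79483) = -116709/108713 + 335/79483 = -9239962592/8640835379 ≈ -1.0693)
W + y(-546, 90 - 1*(-335)) = -9239962592/8640835379 - 14/11 = -20237389438/8640835379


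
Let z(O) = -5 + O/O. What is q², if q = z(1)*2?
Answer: 64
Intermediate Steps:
z(O) = -4 (z(O) = -5 + 1 = -4)
q = -8 (q = -4*2 = -8)
q² = (-8)² = 64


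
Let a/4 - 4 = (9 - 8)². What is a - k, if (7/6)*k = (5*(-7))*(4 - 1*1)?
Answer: 110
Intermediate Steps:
a = 20 (a = 16 + 4*(9 - 8)² = 16 + 4*1² = 16 + 4*1 = 16 + 4 = 20)
k = -90 (k = 6*((5*(-7))*(4 - 1*1))/7 = 6*(-35*(4 - 1))/7 = 6*(-35*3)/7 = (6/7)*(-105) = -90)
a - k = 20 - 1*(-90) = 20 + 90 = 110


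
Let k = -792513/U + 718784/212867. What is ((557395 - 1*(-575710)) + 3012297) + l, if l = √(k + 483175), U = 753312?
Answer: 4145402 + √86280072846136845420665942/13362938792 ≈ 4.1461e+6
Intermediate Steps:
k = 124256249279/53451755168 (k = -792513/753312 + 718784/212867 = -792513*1/753312 + 718784*(1/212867) = -264171/251104 + 718784/212867 = 124256249279/53451755168 ≈ 2.3246)
l = √86280072846136845420665942/13362938792 (l = √(124256249279/53451755168 + 483175) = √(25826676059547679/53451755168) = √86280072846136845420665942/13362938792 ≈ 695.11)
((557395 - 1*(-575710)) + 3012297) + l = ((557395 - 1*(-575710)) + 3012297) + √86280072846136845420665942/13362938792 = ((557395 + 575710) + 3012297) + √86280072846136845420665942/13362938792 = (1133105 + 3012297) + √86280072846136845420665942/13362938792 = 4145402 + √86280072846136845420665942/13362938792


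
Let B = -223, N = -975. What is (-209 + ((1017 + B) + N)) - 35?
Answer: -425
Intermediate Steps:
(-209 + ((1017 + B) + N)) - 35 = (-209 + ((1017 - 223) - 975)) - 35 = (-209 + (794 - 975)) - 35 = (-209 - 181) - 35 = -390 - 35 = -425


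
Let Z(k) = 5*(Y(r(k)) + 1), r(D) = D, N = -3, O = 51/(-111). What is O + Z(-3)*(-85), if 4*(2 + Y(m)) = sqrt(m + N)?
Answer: 15708/37 - 425*I*sqrt(6)/4 ≈ 424.54 - 260.26*I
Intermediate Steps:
O = -17/37 (O = 51*(-1/111) = -17/37 ≈ -0.45946)
Y(m) = -2 + sqrt(-3 + m)/4 (Y(m) = -2 + sqrt(m - 3)/4 = -2 + sqrt(-3 + m)/4)
Z(k) = -5 + 5*sqrt(-3 + k)/4 (Z(k) = 5*((-2 + sqrt(-3 + k)/4) + 1) = 5*(-1 + sqrt(-3 + k)/4) = -5 + 5*sqrt(-3 + k)/4)
O + Z(-3)*(-85) = -17/37 + (-5 + 5*sqrt(-3 - 3)/4)*(-85) = -17/37 + (-5 + 5*sqrt(-6)/4)*(-85) = -17/37 + (-5 + 5*(I*sqrt(6))/4)*(-85) = -17/37 + (-5 + 5*I*sqrt(6)/4)*(-85) = -17/37 + (425 - 425*I*sqrt(6)/4) = 15708/37 - 425*I*sqrt(6)/4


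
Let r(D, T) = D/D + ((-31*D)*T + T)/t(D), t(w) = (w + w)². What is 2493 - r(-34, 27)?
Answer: 11494523/4624 ≈ 2485.8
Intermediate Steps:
t(w) = 4*w² (t(w) = (2*w)² = 4*w²)
r(D, T) = 1 + (T - 31*D*T)/(4*D²) (r(D, T) = D/D + ((-31*D)*T + T)/((4*D²)) = 1 + (-31*D*T + T)*(1/(4*D²)) = 1 + (T - 31*D*T)*(1/(4*D²)) = 1 + (T - 31*D*T)/(4*D²))
2493 - r(-34, 27) = 2493 - (1 - 31/4*27/(-34) + (¼)*27/(-34)²) = 2493 - (1 - 31/4*27*(-1/34) + (¼)*27*(1/1156)) = 2493 - (1 + 837/136 + 27/4624) = 2493 - 1*33109/4624 = 2493 - 33109/4624 = 11494523/4624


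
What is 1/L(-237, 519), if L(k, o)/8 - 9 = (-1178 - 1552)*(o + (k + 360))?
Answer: -1/14021208 ≈ -7.1321e-8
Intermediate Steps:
L(k, o) = -7862328 - 21840*k - 21840*o (L(k, o) = 72 + 8*((-1178 - 1552)*(o + (k + 360))) = 72 + 8*(-2730*(o + (360 + k))) = 72 + 8*(-2730*(360 + k + o)) = 72 + 8*(-982800 - 2730*k - 2730*o) = 72 + (-7862400 - 21840*k - 21840*o) = -7862328 - 21840*k - 21840*o)
1/L(-237, 519) = 1/(-7862328 - 21840*(-237) - 21840*519) = 1/(-7862328 + 5176080 - 11334960) = 1/(-14021208) = -1/14021208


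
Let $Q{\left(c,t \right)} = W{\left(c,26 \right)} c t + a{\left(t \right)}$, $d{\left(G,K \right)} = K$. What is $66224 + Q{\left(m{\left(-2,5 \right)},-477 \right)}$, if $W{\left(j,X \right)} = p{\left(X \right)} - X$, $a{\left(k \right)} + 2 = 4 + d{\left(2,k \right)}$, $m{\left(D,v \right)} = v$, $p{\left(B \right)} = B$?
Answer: $65749$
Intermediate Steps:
$a{\left(k \right)} = 2 + k$ ($a{\left(k \right)} = -2 + \left(4 + k\right) = 2 + k$)
$W{\left(j,X \right)} = 0$ ($W{\left(j,X \right)} = X - X = 0$)
$Q{\left(c,t \right)} = 2 + t$ ($Q{\left(c,t \right)} = 0 c t + \left(2 + t\right) = 0 t + \left(2 + t\right) = 0 + \left(2 + t\right) = 2 + t$)
$66224 + Q{\left(m{\left(-2,5 \right)},-477 \right)} = 66224 + \left(2 - 477\right) = 66224 - 475 = 65749$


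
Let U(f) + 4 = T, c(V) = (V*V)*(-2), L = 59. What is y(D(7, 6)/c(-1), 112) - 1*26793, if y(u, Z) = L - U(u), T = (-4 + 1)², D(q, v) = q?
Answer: -26739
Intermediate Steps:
c(V) = -2*V² (c(V) = V²*(-2) = -2*V²)
T = 9 (T = (-3)² = 9)
U(f) = 5 (U(f) = -4 + 9 = 5)
y(u, Z) = 54 (y(u, Z) = 59 - 1*5 = 59 - 5 = 54)
y(D(7, 6)/c(-1), 112) - 1*26793 = 54 - 1*26793 = 54 - 26793 = -26739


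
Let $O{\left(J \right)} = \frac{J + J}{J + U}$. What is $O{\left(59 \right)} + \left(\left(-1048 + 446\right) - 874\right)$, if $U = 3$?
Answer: $- \frac{45697}{31} \approx -1474.1$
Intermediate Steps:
$O{\left(J \right)} = \frac{2 J}{3 + J}$ ($O{\left(J \right)} = \frac{J + J}{J + 3} = \frac{2 J}{3 + J}$)
$O{\left(59 \right)} + \left(\left(-1048 + 446\right) - 874\right) = 2 \cdot 59 \frac{1}{3 + 59} + \left(\left(-1048 + 446\right) - 874\right) = 2 \cdot 59 \cdot \frac{1}{62} - 1476 = \frac{59}{31} - 1476 = - \frac{45697}{31}$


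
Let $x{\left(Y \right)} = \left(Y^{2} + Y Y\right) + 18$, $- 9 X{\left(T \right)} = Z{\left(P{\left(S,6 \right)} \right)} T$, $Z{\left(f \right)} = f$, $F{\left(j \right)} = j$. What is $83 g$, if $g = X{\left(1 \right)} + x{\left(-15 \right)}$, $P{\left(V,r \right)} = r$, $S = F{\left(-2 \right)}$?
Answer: $\frac{116366}{3} \approx 38789.0$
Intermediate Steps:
$S = -2$
$X{\left(T \right)} = - \frac{2 T}{3}$ ($X{\left(T \right)} = - \frac{6 T}{9} = - \frac{2 T}{3}$)
$x{\left(Y \right)} = 18 + 2 Y^{2}$ ($x{\left(Y \right)} = \left(Y^{2} + Y^{2}\right) + 18 = 2 Y^{2} + 18 = 18 + 2 Y^{2}$)
$g = \frac{1402}{3}$ ($g = \left(- \frac{2}{3}\right) 1 + \left(18 + 2 \left(-15\right)^{2}\right) = - \frac{2}{3} + \left(18 + 2 \cdot 225\right) = - \frac{2}{3} + \left(18 + 450\right) = - \frac{2}{3} + 468 = \frac{1402}{3} \approx 467.33$)
$83 g = 83 \cdot \frac{1402}{3} = \frac{116366}{3}$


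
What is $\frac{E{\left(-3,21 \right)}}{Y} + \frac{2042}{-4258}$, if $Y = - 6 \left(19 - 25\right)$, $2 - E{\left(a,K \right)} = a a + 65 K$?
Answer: $- \frac{739436}{19161} \approx -38.591$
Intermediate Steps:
$E{\left(a,K \right)} = 2 - a^{2} - 65 K$ ($E{\left(a,K \right)} = 2 - \left(a a + 65 K\right) = 2 - \left(a^{2} + 65 K\right) = 2 - a^{2} - 65 K$)
$Y = 36$ ($Y = \left(-6\right) \left(-6\right) = 36$)
$\frac{E{\left(-3,21 \right)}}{Y} + \frac{2042}{-4258} = \frac{2 - \left(-3\right)^{2} - 1365}{36} + \frac{2042}{-4258} = \left(2 - 9 - 1365\right) \frac{1}{36} + 2042 \left(- \frac{1}{4258}\right) = \left(2 - 9 - 1365\right) \frac{1}{36} - \frac{1021}{2129} = \left(-1372\right) \frac{1}{36} - \frac{1021}{2129} = - \frac{343}{9} - \frac{1021}{2129} = - \frac{739436}{19161}$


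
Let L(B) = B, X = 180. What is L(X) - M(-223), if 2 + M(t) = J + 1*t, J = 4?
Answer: 401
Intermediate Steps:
M(t) = 2 + t (M(t) = -2 + (4 + 1*t) = -2 + (4 + t) = 2 + t)
L(X) - M(-223) = 180 - (2 - 223) = 180 - 1*(-221) = 180 + 221 = 401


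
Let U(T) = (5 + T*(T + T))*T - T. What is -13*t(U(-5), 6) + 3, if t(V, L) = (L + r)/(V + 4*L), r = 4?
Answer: 434/123 ≈ 3.5285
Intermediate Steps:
U(T) = -T + T*(5 + 2*T²) (U(T) = (5 + T*(2*T))*T - T = (5 + 2*T²)*T - T = T*(5 + 2*T²) - T = -T + T*(5 + 2*T²))
t(V, L) = (4 + L)/(V + 4*L) (t(V, L) = (L + 4)/(V + 4*L) = (4 + L)/(V + 4*L))
-13*t(U(-5), 6) + 3 = -13*(4 + 6)/(2*(-5)*(2 + (-5)²) + 4*6) + 3 = -13*10/(2*(-5)*(2 + 25) + 24) + 3 = -13*10/(2*(-5)*27 + 24) + 3 = -13*10/(-270 + 24) + 3 = -13*10/(-246) + 3 = -(-13)*10/246 + 3 = -13*(-5/123) + 3 = 65/123 + 3 = 434/123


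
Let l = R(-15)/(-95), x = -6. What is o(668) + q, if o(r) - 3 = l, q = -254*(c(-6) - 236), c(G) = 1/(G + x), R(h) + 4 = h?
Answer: 1799051/30 ≈ 59968.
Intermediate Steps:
R(h) = -4 + h
c(G) = 1/(-6 + G) (c(G) = 1/(G - 6) = 1/(-6 + G))
q = 359791/6 (q = -254*(1/(-6 - 6) - 236) = -254*(1/(-12) - 236) = -254*(-1/12 - 236) = -254*(-2833/12) = 359791/6 ≈ 59965.)
l = 1/5 (l = (-4 - 15)/(-95) = -19*(-1/95) = 1/5 ≈ 0.20000)
o(r) = 16/5 (o(r) = 3 + 1/5 = 16/5)
o(668) + q = 16/5 + 359791/6 = 1799051/30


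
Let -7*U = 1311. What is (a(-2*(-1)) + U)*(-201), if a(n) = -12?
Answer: 280395/7 ≈ 40056.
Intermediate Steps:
U = -1311/7 (U = -1/7*1311 = -1311/7 ≈ -187.29)
(a(-2*(-1)) + U)*(-201) = (-12 - 1311/7)*(-201) = -1395/7*(-201) = 280395/7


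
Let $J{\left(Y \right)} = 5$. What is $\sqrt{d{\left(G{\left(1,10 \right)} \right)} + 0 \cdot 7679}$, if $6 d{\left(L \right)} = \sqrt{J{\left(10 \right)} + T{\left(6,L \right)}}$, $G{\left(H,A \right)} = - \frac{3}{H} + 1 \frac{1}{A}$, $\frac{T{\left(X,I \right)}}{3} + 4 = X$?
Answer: $\frac{\sqrt{6} \sqrt[4]{11}}{6} \approx 0.74349$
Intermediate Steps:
$T{\left(X,I \right)} = -12 + 3 X$
$G{\left(H,A \right)} = \frac{1}{A} - \frac{3}{H}$ ($G{\left(H,A \right)} = - \frac{3}{H} + \frac{1}{A} = \frac{1}{A} - \frac{3}{H}$)
$d{\left(L \right)} = \frac{\sqrt{11}}{6}$ ($d{\left(L \right)} = \frac{\sqrt{5 + \left(-12 + 3 \cdot 6\right)}}{6} = \frac{\sqrt{5 + \left(-12 + 18\right)}}{6} = \frac{\sqrt{5 + 6}}{6} = \frac{\sqrt{11}}{6}$)
$\sqrt{d{\left(G{\left(1,10 \right)} \right)} + 0 \cdot 7679} = \sqrt{\frac{\sqrt{11}}{6} + 0 \cdot 7679} = \sqrt{\frac{\sqrt{11}}{6} + 0} = \sqrt{\frac{\sqrt{11}}{6}} = \frac{\sqrt{6} \sqrt[4]{11}}{6}$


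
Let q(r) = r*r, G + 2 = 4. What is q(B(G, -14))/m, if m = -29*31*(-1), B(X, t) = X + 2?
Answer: 16/899 ≈ 0.017798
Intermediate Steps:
G = 2 (G = -2 + 4 = 2)
B(X, t) = 2 + X
m = 899 (m = -899*(-1) = 899)
q(r) = r**2
q(B(G, -14))/m = (2 + 2)**2/899 = 4**2*(1/899) = 16*(1/899) = 16/899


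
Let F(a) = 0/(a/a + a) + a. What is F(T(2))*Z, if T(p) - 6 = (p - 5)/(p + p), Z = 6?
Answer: 63/2 ≈ 31.500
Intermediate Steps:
T(p) = 6 + (-5 + p)/(2*p) (T(p) = 6 + (p - 5)/(p + p) = 6 + (-5 + p)/((2*p)) = 6 + (-5 + p)*(1/(2*p)) = 6 + (-5 + p)/(2*p))
F(a) = a (F(a) = 0/(1 + a) + a = 0 + a = a)
F(T(2))*Z = ((1/2)*(-5 + 13*2)/2)*6 = ((1/2)*(1/2)*(-5 + 26))*6 = ((1/2)*(1/2)*21)*6 = (21/4)*6 = 63/2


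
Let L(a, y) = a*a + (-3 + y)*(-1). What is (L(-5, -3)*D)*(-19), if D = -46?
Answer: 27094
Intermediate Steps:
L(a, y) = 3 + a² - y (L(a, y) = a² + (3 - y) = 3 + a² - y)
(L(-5, -3)*D)*(-19) = ((3 + (-5)² - 1*(-3))*(-46))*(-19) = ((3 + 25 + 3)*(-46))*(-19) = (31*(-46))*(-19) = -1426*(-19) = 27094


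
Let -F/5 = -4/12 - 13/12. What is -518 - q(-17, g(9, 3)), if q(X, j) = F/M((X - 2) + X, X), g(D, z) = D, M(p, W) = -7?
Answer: -43427/84 ≈ -516.99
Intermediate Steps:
F = 85/12 (F = -5*(-4/12 - 13/12) = -5*(-4*1/12 - 13*1/12) = -5*(-⅓ - 13/12) = -5*(-17/12) = 85/12 ≈ 7.0833)
q(X, j) = -85/84 (q(X, j) = (85/12)/(-7) = (85/12)*(-⅐) = -85/84)
-518 - q(-17, g(9, 3)) = -518 - 1*(-85/84) = -518 + 85/84 = -43427/84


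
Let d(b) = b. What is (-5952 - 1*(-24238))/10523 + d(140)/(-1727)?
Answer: 30106702/18173221 ≈ 1.6567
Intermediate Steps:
(-5952 - 1*(-24238))/10523 + d(140)/(-1727) = (-5952 - 1*(-24238))/10523 + 140/(-1727) = (-5952 + 24238)*(1/10523) + 140*(-1/1727) = 18286*(1/10523) - 140/1727 = 18286/10523 - 140/1727 = 30106702/18173221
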